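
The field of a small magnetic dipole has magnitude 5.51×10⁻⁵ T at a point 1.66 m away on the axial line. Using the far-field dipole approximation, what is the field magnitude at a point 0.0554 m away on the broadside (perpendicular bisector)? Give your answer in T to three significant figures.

B ≈ 0.741 T

Dipole fields scale as 1/r³ in the far field.
The axial field is twice the equatorial field at the same r, so the geometry factor is 1/2.
B₂ = B₁ · (1/2) · (r₁/r₂)³ = 5.51×10⁻⁵ · 0.5 · (1.66/0.0554)³.
(r₁/r₂)³ = (29.96)³ = 2.69e+04.
B₂ ≈ 0.7412 T.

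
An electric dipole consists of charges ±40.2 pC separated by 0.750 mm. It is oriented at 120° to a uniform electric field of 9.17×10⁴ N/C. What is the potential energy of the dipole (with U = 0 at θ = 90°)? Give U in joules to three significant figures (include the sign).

Dipole moment p = qd = (4.02×10⁻¹¹ C)(7.50×10⁻⁴ m) = 3.015×10⁻¹⁴ C·m.
U = −p·E = −pE cosθ.
U = −(3.015×10⁻¹⁴)(9.17×10⁴)·cos120° = 1.382×10⁻⁹ J.

U ≈ 1.38×10⁻⁹ J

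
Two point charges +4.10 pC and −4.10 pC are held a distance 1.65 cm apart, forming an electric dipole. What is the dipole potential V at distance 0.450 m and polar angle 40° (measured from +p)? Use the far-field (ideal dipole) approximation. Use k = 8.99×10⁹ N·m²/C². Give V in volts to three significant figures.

Dipole moment p = qd = (4.10×10⁻¹² C)(0.0165 m) = 6.765×10⁻¹⁴ C·m.
The dipole potential is V = kp cosθ / r².
V = (8.99×10⁹)(6.765×10⁻¹⁴)·cos40° / (0.450)² = 0.002301 V.

V ≈ 0.00230 V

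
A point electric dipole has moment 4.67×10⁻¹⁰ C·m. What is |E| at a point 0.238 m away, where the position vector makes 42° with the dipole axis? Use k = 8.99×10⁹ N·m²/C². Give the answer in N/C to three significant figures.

At angle θ the dipole field magnitude is E = (kp/r³)·√(1 + 3cos²θ).
kp/r³ = (8.99×10⁹)(4.67×10⁻¹⁰) / (0.238)³ = 311.4 N/C.
√(1 + 3cos²42°) = √(1 + 3·0.5523) = √2.6568 ≈ 1.6300.
E ≈ 311.4 × 1.630 = 507.6 N/C.

E ≈ 508 N/C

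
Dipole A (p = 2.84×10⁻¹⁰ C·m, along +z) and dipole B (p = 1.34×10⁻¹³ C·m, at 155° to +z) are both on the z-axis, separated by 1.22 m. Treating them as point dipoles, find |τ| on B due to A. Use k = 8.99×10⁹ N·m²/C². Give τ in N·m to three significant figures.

τ ≈ 1.59×10⁻¹³ N·m

The second dipole sits on the axis of the first, so the field there is axial: E₁ = 2kp₁/r³ along +z.
E₁ = 2(8.99×10⁹)(2.84×10⁻¹⁰)/(1.22)³ = 2.812 N/C.
Torque on the second dipole: τ = p₂ E₁ sinθ.
τ = (1.34×10⁻¹³)(2.812)·sin155° = 1.593×10⁻¹³ N·m.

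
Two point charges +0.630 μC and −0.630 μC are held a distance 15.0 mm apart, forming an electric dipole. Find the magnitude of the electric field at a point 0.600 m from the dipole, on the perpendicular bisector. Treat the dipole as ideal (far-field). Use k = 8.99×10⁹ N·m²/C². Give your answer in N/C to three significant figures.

E ≈ 393 N/C

Dipole moment p = qd = (6.30×10⁻⁷ C)(0.0150 m) = 9.45×10⁻⁹ C·m.
In the equatorial plane E = kp/r³.
E = (8.99×10⁹)(9.45×10⁻⁹) / (0.600)³ = 393.3 N/C.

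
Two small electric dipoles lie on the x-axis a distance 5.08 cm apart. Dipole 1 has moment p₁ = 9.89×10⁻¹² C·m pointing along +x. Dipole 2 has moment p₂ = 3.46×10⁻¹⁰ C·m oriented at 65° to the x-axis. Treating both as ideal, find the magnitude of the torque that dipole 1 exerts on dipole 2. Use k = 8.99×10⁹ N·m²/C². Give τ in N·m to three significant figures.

τ ≈ 4.25×10⁻⁷ N·m

The second dipole sits on the axis of the first, so the field there is axial: E₁ = 2kp₁/r³ along +x.
E₁ = 2(8.99×10⁹)(9.89×10⁻¹²)/(0.0508)³ = 1356 N/C.
Torque on the second dipole: τ = p₂ E₁ sinθ.
τ = (3.46×10⁻¹⁰)(1356)·sin65° = 4.254×10⁻⁷ N·m.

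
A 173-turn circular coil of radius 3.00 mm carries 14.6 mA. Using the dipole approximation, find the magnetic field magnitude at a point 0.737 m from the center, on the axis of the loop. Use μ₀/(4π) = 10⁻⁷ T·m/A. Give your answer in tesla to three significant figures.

B ≈ 3.57×10⁻¹¹ T

m = NIA = NIπa² = 173·(0.0146)·π·(0.00300)² = 7.142×10⁻⁵ A·m².
On axis B = (μ₀/4π)·2m/r³.
B = 2·(10⁻⁷)·(7.142×10⁻⁵) / (0.737)³ = 3.568×10⁻¹¹ T.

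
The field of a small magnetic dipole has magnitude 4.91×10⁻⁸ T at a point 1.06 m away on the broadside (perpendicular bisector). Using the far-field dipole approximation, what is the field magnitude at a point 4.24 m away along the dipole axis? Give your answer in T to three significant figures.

Dipole fields scale as 1/r³ in the far field.
The axial field is twice the equatorial field at the same r, so the geometry factor is 2/1.
B₂ = B₁ · (2/1) · (r₁/r₂)³ = 4.91×10⁻⁸ · 2 · (1.06/4.24)³.
(r₁/r₂)³ = (0.25)³ = 0.01562.
B₂ ≈ 1.534×10⁻⁹ T.

B ≈ 1.53×10⁻⁹ T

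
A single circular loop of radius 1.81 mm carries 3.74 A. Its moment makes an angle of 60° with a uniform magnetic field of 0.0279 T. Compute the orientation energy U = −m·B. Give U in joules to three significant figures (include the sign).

U ≈ -5.37×10⁻⁷ J

Magnetic moment m = IA = Iπa² = (3.74)·π·(0.00181)² = 3.849×10⁻⁵ A·m².
U = −m·B = −mB cosθ.
U = −(3.849×10⁻⁵)(0.0279)·cos60° = -5.369×10⁻⁷ J.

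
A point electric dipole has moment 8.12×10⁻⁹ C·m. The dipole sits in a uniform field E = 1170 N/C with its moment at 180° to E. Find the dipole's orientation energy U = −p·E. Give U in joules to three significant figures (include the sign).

U ≈ 9.50×10⁻⁶ J

U = −p·E = −pE cosθ.
U = −(8.12×10⁻⁹)(1170)·cos180° = 9.500×10⁻⁶ J.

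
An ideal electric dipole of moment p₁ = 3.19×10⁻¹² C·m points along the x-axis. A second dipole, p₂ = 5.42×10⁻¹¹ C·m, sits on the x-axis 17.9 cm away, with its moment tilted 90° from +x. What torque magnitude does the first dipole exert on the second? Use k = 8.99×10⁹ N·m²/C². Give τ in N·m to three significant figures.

τ ≈ 5.42×10⁻¹⁰ N·m

The second dipole sits on the axis of the first, so the field there is axial: E₁ = 2kp₁/r³ along +x.
E₁ = 2(8.99×10⁹)(3.19×10⁻¹²)/(0.179)³ = 10.00 N/C.
Torque on the second dipole: τ = p₂ E₁ sinθ.
τ = (5.42×10⁻¹¹)(10.00)·sin90° = 5.420×10⁻¹⁰ N·m.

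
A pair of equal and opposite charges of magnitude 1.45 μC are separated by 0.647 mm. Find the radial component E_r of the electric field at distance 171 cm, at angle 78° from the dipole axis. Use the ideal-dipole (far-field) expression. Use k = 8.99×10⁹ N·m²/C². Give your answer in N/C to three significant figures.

Dipole moment p = qd = (1.45×10⁻⁶ C)(6.47×10⁻⁴ m) = 9.382×10⁻¹⁰ C·m.
For a dipole, E_r = (2kp cosθ)/r³.
kp/r³ = (8.99×10⁹)(9.382×10⁻¹⁰)/(1.71)³ = 1.687 N/C.
E_r = 2·1.687·cos78° = 0.7014 N/C.

E_r ≈ 0.701 N/C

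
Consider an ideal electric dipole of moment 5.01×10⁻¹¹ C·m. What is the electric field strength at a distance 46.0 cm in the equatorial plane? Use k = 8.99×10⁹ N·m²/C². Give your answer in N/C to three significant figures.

On the perpendicular bisector E = kp/r³ (half the axial value at the same distance).
E = (8.99×10⁹)(5.01×10⁻¹¹) / (0.460)³ = 4.627 N/C.

E ≈ 4.63 N/C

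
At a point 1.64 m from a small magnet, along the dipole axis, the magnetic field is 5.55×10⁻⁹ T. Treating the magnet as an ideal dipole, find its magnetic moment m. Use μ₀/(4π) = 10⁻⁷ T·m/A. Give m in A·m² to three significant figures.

m ≈ 0.122 A·m²

On axis B = (μ₀/4π)·2m/r³, so m = Br³·4π/(μ₀·2).
m = (5.55×10⁻⁹)·(1.64)³ / (2·10⁻⁷) = 0.1224 A·m².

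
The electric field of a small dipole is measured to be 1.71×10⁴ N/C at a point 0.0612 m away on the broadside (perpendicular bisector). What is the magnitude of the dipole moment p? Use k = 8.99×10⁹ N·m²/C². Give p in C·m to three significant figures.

In the equatorial plane E = kp/r³, so p = Er³/(k).
p = (1.71×10⁴)·(0.0612)³ / (8.99×10⁹) = 4.360×10⁻¹⁰ C·m.

p ≈ 4.36×10⁻¹⁰ C·m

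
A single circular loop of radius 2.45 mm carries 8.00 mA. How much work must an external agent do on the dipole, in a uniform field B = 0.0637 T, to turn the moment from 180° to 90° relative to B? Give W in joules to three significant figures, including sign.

W ≈ -9.61×10⁻⁹ J

Magnetic moment m = IA = Iπa² = (0.00800)·π·(0.00245)² = 1.509×10⁻⁷ A·m².
W_ext = ΔU = −mB cosθ₂ + mB cosθ₁ = mB(cosθ₁ − cosθ₂).
W = (1.509×10⁻⁷)(0.0637)·(cos180° − cos90°) = (9.612×10⁻⁹)·(-1.0000) = -9.612×10⁻⁹ J.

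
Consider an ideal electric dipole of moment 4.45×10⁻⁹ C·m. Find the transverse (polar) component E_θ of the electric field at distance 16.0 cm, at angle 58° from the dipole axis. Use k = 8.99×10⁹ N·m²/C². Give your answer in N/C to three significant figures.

For a dipole, E_θ = (kp sinθ)/r³.
kp/r³ = (8.99×10⁹)(4.45×10⁻⁹)/(0.160)³ = 9767 N/C.
E_θ = 9767·sin58° = 8283 N/C.

E_θ ≈ 8280 N/C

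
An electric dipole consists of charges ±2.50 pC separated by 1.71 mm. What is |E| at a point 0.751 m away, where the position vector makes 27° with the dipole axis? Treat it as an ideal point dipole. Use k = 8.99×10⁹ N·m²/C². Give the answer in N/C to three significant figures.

Dipole moment p = qd = (2.50×10⁻¹² C)(0.00171 m) = 4.275×10⁻¹⁵ C·m.
At angle θ the dipole field magnitude is E = (kp/r³)·√(1 + 3cos²θ).
kp/r³ = (8.99×10⁹)(4.275×10⁻¹⁵) / (0.751)³ = 9.074×10⁻⁵ N/C.
√(1 + 3cos²27°) = √(1 + 3·0.7939) = √3.3817 ≈ 1.8389.
E ≈ 9.074×10⁻⁵ × 1.839 = 1.669×10⁻⁴ N/C.

E ≈ 1.67×10⁻⁴ N/C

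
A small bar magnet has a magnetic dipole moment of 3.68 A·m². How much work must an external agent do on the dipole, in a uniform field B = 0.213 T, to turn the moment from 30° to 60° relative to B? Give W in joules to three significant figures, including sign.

W ≈ 0.287 J

W_ext = ΔU = −mB cosθ₂ + mB cosθ₁ = mB(cosθ₁ − cosθ₂).
W = (3.68)(0.213)·(cos30° − cos60°) = (0.7838)·(+0.3660) = 0.2869 J.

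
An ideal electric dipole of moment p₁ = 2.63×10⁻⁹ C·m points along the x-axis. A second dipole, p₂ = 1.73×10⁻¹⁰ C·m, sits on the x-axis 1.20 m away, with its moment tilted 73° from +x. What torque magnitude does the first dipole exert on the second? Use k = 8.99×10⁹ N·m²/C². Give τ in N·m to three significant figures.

τ ≈ 4.53×10⁻⁹ N·m

The second dipole sits on the axis of the first, so the field there is axial: E₁ = 2kp₁/r³ along +x.
E₁ = 2(8.99×10⁹)(2.63×10⁻⁹)/(1.20)³ = 27.37 N/C.
Torque on the second dipole: τ = p₂ E₁ sinθ.
τ = (1.73×10⁻¹⁰)(27.37)·sin73° = 4.527×10⁻⁹ N·m.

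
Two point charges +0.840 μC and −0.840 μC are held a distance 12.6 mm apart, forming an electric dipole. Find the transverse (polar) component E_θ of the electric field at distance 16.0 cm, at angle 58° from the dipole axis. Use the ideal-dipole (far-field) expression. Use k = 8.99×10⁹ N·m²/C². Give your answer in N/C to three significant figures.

Dipole moment p = qd = (8.40×10⁻⁷ C)(0.0126 m) = 1.058×10⁻⁸ C·m.
For a dipole, E_θ = (kp sinθ)/r³.
kp/r³ = (8.99×10⁹)(1.058×10⁻⁸)/(0.160)³ = 2.322×10⁴ N/C.
E_θ = 2.322×10⁴·sin58° = 1.969×10⁴ N/C.

E_θ ≈ 1.97×10⁴ N/C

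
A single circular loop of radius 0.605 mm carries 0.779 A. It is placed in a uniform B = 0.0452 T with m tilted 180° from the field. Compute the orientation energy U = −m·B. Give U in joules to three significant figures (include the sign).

Magnetic moment m = IA = Iπa² = (0.779)·π·(6.05×10⁻⁴)² = 8.958×10⁻⁷ A·m².
U = −m·B = −mB cosθ.
U = −(8.958×10⁻⁷)(0.0452)·cos180° = 4.049×10⁻⁸ J.

U ≈ 4.05×10⁻⁸ J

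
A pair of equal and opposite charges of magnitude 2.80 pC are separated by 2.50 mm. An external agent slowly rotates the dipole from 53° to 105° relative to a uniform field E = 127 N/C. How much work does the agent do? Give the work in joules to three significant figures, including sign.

W ≈ 7.65×10⁻¹³ J

Dipole moment p = qd = (2.80×10⁻¹² C)(0.00250 m) = 7.00×10⁻¹⁵ C·m.
W_ext = ΔU = U(θ₂) − U(θ₁) = −pE cosθ₂ − (−pE cosθ₁) = pE(cosθ₁ − cosθ₂).
W = (7.00×10⁻¹⁵)(127)·(cos53° − cos105°) = (8.890×10⁻¹³)·(+0.8606) = 7.651×10⁻¹³ J.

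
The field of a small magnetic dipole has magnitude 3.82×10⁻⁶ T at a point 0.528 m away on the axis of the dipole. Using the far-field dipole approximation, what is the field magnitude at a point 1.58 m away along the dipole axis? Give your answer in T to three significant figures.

Dipole fields scale as 1/r³ in the far field; the geometry is the same at both points.
B₂ = B₁ · (r₁/r₂)³ = 3.82×10⁻⁶ · (0.528/1.58)³.
(r₁/r₂)³ = (0.3342)³ = 0.03732.
B₂ ≈ 1.426×10⁻⁷ T.

B ≈ 1.43×10⁻⁷ T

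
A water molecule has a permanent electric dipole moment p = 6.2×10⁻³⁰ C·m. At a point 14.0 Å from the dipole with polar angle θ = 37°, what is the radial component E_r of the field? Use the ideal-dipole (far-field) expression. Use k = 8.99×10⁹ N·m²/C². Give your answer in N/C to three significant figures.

For a dipole, E_r = (2kp cosθ)/r³.
kp/r³ = (8.99×10⁹)(6.20×10⁻³⁰)/(1.40×10⁻⁹)³ = 2.031×10⁷ N/C.
E_r = 2·2.031×10⁷·cos37° = 3.244×10⁷ N/C.

E_r ≈ 3.24×10⁷ N/C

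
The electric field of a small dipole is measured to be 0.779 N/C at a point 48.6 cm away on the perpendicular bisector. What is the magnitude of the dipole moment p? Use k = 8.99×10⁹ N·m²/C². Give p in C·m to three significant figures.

p ≈ 9.95×10⁻¹² C·m

In the equatorial plane E = kp/r³, so p = Er³/(k).
p = (0.779)·(0.486)³ / (8.99×10⁹) = 9.947×10⁻¹² C·m.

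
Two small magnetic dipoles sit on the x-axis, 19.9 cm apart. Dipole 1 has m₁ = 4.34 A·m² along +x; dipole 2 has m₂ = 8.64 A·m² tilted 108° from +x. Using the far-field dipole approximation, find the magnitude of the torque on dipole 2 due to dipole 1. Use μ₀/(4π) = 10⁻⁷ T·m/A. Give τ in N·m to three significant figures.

Dipole B is on the axis of dipole A, so B₁ there is axial: B₁ = (μ₀/4π)·2m₁/r³ along +x.
B₁ = 2(10⁻⁷)(4.34)/(0.199)³ = 1.101×10⁻⁴ T.
τ = m₂ B₁ sinθ.
τ = (8.64)(1.101×10⁻⁴)·sin108° = 9.051×10⁻⁴ N·m.

τ ≈ 9.05×10⁻⁴ N·m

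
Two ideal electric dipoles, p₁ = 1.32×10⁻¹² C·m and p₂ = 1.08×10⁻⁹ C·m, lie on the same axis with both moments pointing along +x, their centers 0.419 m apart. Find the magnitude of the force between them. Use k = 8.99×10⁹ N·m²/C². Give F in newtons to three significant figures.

F ≈ 2.49×10⁻⁹ N

On-axis field of dipole 1 at distance r: E = 2kp₁/r³. Force on dipole 2 is F = p₂·dE/dr (gradient along axis).
dE/dr = −6kp₁/r⁴, so |F| = 6kp₁p₂/r⁴ (attractive for aligned moments).
F = 6(8.99×10⁹)(1.32×10⁻¹²)(1.08×10⁻⁹)/(0.419)⁴ = 2.495×10⁻⁹ N.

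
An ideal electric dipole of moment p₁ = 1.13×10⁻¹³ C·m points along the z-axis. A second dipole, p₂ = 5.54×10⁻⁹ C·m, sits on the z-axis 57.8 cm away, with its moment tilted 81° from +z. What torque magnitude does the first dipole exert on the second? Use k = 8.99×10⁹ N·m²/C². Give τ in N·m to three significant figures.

τ ≈ 5.76×10⁻¹¹ N·m

The second dipole sits on the axis of the first, so the field there is axial: E₁ = 2kp₁/r³ along +z.
E₁ = 2(8.99×10⁹)(1.13×10⁻¹³)/(0.578)³ = 0.01052 N/C.
Torque on the second dipole: τ = p₂ E₁ sinθ.
τ = (5.54×10⁻⁹)(0.01052)·sin81° = 5.757×10⁻¹¹ N·m.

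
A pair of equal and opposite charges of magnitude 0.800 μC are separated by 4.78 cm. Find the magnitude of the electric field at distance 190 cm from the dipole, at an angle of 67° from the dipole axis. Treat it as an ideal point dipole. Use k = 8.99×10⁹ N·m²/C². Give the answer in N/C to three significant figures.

E ≈ 60.5 N/C

Dipole moment p = qd = (8.00×10⁻⁷ C)(0.0478 m) = 3.824×10⁻⁸ C·m.
At angle θ the dipole field magnitude is E = (kp/r³)·√(1 + 3cos²θ).
kp/r³ = (8.99×10⁹)(3.824×10⁻⁸) / (1.90)³ = 50.12 N/C.
√(1 + 3cos²67°) = √(1 + 3·0.1527) = √1.4580 ≈ 1.2075.
E ≈ 50.12 × 1.207 = 60.52 N/C.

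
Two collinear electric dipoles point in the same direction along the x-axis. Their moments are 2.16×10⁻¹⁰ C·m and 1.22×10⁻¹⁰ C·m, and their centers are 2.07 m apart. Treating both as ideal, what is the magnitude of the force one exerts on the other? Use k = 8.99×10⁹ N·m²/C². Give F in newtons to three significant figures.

F ≈ 7.74×10⁻¹¹ N

On-axis field of dipole 1 at distance r: E = 2kp₁/r³. Force on dipole 2 is F = p₂·dE/dr (gradient along axis).
dE/dr = −6kp₁/r⁴, so |F| = 6kp₁p₂/r⁴ (attractive for aligned moments).
F = 6(8.99×10⁹)(2.16×10⁻¹⁰)(1.22×10⁻¹⁰)/(2.07)⁴ = 7.742×10⁻¹¹ N.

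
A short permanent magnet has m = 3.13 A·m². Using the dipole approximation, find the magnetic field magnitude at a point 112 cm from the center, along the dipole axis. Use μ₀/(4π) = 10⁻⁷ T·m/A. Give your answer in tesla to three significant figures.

On axis B = (μ₀/4π)·2m/r³.
B = 2·(10⁻⁷)·(3.13) / (1.12)³ = 4.456×10⁻⁷ T.

B ≈ 4.46×10⁻⁷ T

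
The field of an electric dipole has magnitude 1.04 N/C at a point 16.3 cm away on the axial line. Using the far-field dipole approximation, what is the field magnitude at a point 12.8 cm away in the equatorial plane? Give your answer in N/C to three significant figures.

E ≈ 1.07 N/C

Dipole fields scale as 1/r³ in the far field.
The axial field is twice the equatorial field at the same r, so the geometry factor is 1/2.
E₂ = E₁ · (1/2) · (r₁/r₂)³ = 1.04 · 0.5 · (16.3/12.8)³.
(r₁/r₂)³ = (1.273)³ = 2.065.
E₂ ≈ 1.074 N/C.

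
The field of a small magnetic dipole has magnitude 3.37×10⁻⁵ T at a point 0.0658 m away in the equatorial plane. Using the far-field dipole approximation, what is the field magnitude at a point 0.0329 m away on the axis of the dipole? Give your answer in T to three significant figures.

B ≈ 5.39×10⁻⁴ T

Dipole fields scale as 1/r³ in the far field.
The axial field is twice the equatorial field at the same r, so the geometry factor is 2/1.
B₂ = B₁ · (2/1) · (r₁/r₂)³ = 3.37×10⁻⁵ · 2 · (0.0658/0.0329)³.
(r₁/r₂)³ = (2)³ = 8.
B₂ ≈ 5.392×10⁻⁴ T.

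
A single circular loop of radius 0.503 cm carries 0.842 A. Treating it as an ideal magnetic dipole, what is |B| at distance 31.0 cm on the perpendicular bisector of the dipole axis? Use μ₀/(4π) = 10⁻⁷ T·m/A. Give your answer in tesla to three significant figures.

B ≈ 2.25×10⁻¹⁰ T

Magnetic moment m = IA = Iπa² = (0.842)·π·(0.00503)² = 6.693×10⁻⁵ A·m².
In the equatorial plane B = (μ₀/4π)·m/r³ (half the axial value).
B = (10⁻⁷)·(6.693×10⁻⁵) / (0.310)³ = 2.247×10⁻¹⁰ T.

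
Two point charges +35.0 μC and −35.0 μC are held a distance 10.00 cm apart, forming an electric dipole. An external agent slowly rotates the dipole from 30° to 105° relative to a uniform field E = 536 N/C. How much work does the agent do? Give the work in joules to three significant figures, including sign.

W ≈ 0.00211 J

Dipole moment p = qd = (3.50×10⁻⁵ C)(0.100 m) = 3.50×10⁻⁶ C·m.
W_ext = ΔU = U(θ₂) − U(θ₁) = −pE cosθ₂ − (−pE cosθ₁) = pE(cosθ₁ − cosθ₂).
W = (3.50×10⁻⁶)(536)·(cos30° − cos105°) = (0.001876)·(+1.1248) = 0.002110 J.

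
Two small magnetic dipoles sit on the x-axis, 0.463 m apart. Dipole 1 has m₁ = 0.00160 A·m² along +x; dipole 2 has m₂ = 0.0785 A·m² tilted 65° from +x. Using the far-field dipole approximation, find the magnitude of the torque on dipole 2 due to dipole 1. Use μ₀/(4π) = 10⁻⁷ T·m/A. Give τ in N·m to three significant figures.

Dipole B is on the axis of dipole A, so B₁ there is axial: B₁ = (μ₀/4π)·2m₁/r³ along +x.
B₁ = 2(10⁻⁷)(0.00160)/(0.463)³ = 3.224×10⁻⁹ T.
τ = m₂ B₁ sinθ.
τ = (0.0785)(3.224×10⁻⁹)·sin65° = 2.294×10⁻¹⁰ N·m.

τ ≈ 2.29×10⁻¹⁰ N·m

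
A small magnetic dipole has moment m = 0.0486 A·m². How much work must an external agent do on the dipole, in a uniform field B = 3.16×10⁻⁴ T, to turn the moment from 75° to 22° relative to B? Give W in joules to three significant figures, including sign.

W ≈ -1.03×10⁻⁵ J

W_ext = ΔU = −mB cosθ₂ + mB cosθ₁ = mB(cosθ₁ − cosθ₂).
W = (0.0486)(3.16×10⁻⁴)·(cos75° − cos22°) = (1.536×10⁻⁵)·(-0.6684) = -1.026×10⁻⁵ J.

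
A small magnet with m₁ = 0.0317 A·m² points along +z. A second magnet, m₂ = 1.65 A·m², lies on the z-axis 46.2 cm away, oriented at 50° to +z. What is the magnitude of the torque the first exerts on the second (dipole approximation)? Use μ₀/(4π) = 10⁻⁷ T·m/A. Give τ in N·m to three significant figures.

Dipole B is on the axis of dipole A, so B₁ there is axial: B₁ = (μ₀/4π)·2m₁/r³ along +z.
B₁ = 2(10⁻⁷)(0.0317)/(0.462)³ = 6.429×10⁻⁸ T.
τ = m₂ B₁ sinθ.
τ = (1.65)(6.429×10⁻⁸)·sin50° = 8.126×10⁻⁸ N·m.

τ ≈ 8.13×10⁻⁸ N·m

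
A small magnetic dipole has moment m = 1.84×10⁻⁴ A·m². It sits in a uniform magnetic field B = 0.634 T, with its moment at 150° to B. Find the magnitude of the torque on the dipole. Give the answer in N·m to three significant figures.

Torque on a magnetic dipole: τ = mB sinθ.
τ = (1.84×10⁻⁴)(0.634)·sin150° = 5.833×10⁻⁵ N·m.

τ ≈ 5.83×10⁻⁵ N·m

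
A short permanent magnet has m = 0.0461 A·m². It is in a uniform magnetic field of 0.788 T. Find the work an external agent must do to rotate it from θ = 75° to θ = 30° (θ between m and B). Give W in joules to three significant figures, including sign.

W ≈ -0.0221 J

W_ext = ΔU = −mB cosθ₂ + mB cosθ₁ = mB(cosθ₁ − cosθ₂).
W = (0.0461)(0.788)·(cos75° − cos30°) = (0.03633)·(-0.6072) = -0.02206 J.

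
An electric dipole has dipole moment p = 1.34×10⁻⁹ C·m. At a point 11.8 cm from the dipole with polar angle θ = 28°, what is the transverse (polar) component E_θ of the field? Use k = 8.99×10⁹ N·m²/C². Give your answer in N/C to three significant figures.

For a dipole, E_θ = (kp sinθ)/r³.
kp/r³ = (8.99×10⁹)(1.34×10⁻⁹)/(0.118)³ = 7332 N/C.
E_θ = 7332·sin28° = 3442 N/C.

E_θ ≈ 3440 N/C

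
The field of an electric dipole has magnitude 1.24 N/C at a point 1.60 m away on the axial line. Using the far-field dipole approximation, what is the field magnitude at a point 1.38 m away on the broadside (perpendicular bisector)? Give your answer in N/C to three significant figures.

Dipole fields scale as 1/r³ in the far field.
The axial field is twice the equatorial field at the same r, so the geometry factor is 1/2.
E₂ = E₁ · (1/2) · (r₁/r₂)³ = 1.24 · 0.5 · (1.60/1.38)³.
(r₁/r₂)³ = (1.159)³ = 1.559.
E₂ ≈ 0.9663 N/C.

E ≈ 0.966 N/C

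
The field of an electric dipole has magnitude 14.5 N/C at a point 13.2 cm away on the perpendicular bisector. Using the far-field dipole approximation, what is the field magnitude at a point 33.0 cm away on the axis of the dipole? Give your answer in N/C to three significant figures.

Dipole fields scale as 1/r³ in the far field.
The axial field is twice the equatorial field at the same r, so the geometry factor is 2/1.
E₂ = E₁ · (2/1) · (r₁/r₂)³ = 14.5 · 2 · (13.2/33.0)³.
(r₁/r₂)³ = (0.4)³ = 0.064.
E₂ ≈ 1.856 N/C.

E ≈ 1.86 N/C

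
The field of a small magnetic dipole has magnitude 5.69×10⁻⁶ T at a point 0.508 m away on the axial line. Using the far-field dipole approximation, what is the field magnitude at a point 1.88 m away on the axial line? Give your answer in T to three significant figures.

Dipole fields scale as 1/r³ in the far field; the geometry is the same at both points.
B₂ = B₁ · (r₁/r₂)³ = 5.69×10⁻⁶ · (0.508/1.88)³.
(r₁/r₂)³ = (0.2702)³ = 0.01973.
B₂ ≈ 1.123×10⁻⁷ T.

B ≈ 1.12×10⁻⁷ T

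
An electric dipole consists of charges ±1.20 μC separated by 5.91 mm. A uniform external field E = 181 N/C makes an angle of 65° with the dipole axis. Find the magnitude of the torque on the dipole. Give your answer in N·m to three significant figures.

τ ≈ 1.16×10⁻⁶ N·m

Dipole moment p = qd = (1.20×10⁻⁶ C)(0.00591 m) = 7.092×10⁻⁹ C·m.
Torque on an electric dipole: τ = pE sinθ.
τ = (7.092×10⁻⁹)(181)·sin65° = 1.163×10⁻⁶ N·m.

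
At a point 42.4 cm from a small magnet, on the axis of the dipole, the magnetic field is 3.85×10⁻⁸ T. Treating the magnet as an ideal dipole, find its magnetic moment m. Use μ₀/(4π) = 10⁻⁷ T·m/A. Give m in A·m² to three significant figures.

m ≈ 0.0147 A·m²

On axis B = (μ₀/4π)·2m/r³, so m = Br³·4π/(μ₀·2).
m = (3.85×10⁻⁸)·(0.424)³ / (2·10⁻⁷) = 0.01467 A·m².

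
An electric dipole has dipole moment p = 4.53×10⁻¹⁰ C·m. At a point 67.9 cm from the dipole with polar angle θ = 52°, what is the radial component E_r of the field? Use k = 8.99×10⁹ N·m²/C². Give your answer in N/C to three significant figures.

E_r ≈ 16.0 N/C

For a dipole, E_r = (2kp cosθ)/r³.
kp/r³ = (8.99×10⁹)(4.53×10⁻¹⁰)/(0.679)³ = 13.01 N/C.
E_r = 2·13.01·cos52° = 16.02 N/C.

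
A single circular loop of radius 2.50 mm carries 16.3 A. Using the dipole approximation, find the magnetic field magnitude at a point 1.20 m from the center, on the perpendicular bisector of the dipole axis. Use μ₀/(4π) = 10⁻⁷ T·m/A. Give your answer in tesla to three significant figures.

Magnetic moment m = IA = Iπa² = (16.3)·π·(0.00250)² = 3.20×10⁻⁴ A·m².
In the equatorial plane B = (μ₀/4π)·m/r³ (half the axial value).
B = (10⁻⁷)·(3.20×10⁻⁴) / (1.20)³ = 1.852×10⁻¹¹ T.

B ≈ 1.85×10⁻¹¹ T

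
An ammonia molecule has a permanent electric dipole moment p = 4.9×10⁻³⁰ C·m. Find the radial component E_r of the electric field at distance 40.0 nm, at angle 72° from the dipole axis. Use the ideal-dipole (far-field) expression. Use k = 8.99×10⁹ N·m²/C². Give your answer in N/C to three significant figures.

E_r ≈ 425 N/C

For a dipole, E_r = (2kp cosθ)/r³.
kp/r³ = (8.99×10⁹)(4.90×10⁻³⁰)/(4.00×10⁻⁸)³ = 688.3 N/C.
E_r = 2·688.3·cos72° = 425.4 N/C.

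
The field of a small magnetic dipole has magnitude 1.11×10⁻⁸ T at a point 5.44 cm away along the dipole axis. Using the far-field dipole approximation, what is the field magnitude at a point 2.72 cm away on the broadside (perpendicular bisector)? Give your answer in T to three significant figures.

B ≈ 4.44×10⁻⁸ T

Dipole fields scale as 1/r³ in the far field.
The axial field is twice the equatorial field at the same r, so the geometry factor is 1/2.
B₂ = B₁ · (1/2) · (r₁/r₂)³ = 1.11×10⁻⁸ · 0.5 · (5.44/2.72)³.
(r₁/r₂)³ = (2)³ = 8.
B₂ ≈ 4.440×10⁻⁸ T.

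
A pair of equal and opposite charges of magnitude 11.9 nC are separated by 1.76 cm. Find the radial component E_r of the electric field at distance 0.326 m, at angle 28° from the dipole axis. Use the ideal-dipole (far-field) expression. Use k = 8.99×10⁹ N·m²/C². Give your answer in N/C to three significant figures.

Dipole moment p = qd = (1.19×10⁻⁸ C)(0.0176 m) = 2.094×10⁻¹⁰ C·m.
For a dipole, E_r = (2kp cosθ)/r³.
kp/r³ = (8.99×10⁹)(2.094×10⁻¹⁰)/(0.326)³ = 54.34 N/C.
E_r = 2·54.34·cos28° = 95.95 N/C.

E_r ≈ 96.0 N/C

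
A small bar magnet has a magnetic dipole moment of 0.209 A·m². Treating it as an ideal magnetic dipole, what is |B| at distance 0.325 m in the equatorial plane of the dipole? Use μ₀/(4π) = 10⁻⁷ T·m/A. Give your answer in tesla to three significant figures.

In the equatorial plane B = (μ₀/4π)·m/r³ (half the axial value).
B = (10⁻⁷)·(0.209) / (0.325)³ = 6.088×10⁻⁷ T.

B ≈ 6.09×10⁻⁷ T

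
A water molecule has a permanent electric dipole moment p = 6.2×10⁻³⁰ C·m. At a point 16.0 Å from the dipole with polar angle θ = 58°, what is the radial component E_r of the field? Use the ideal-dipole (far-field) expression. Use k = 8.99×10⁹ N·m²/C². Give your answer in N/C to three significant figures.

E_r ≈ 1.44×10⁷ N/C

For a dipole, E_r = (2kp cosθ)/r³.
kp/r³ = (8.99×10⁹)(6.20×10⁻³⁰)/(1.60×10⁻⁹)³ = 1.361×10⁷ N/C.
E_r = 2·1.361×10⁷·cos58° = 1.442×10⁷ N/C.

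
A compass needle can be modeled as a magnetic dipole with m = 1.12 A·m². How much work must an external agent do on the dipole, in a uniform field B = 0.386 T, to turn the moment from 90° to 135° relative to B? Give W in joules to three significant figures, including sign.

W_ext = ΔU = −mB cosθ₂ + mB cosθ₁ = mB(cosθ₁ − cosθ₂).
W = (1.12)(0.386)·(cos90° − cos135°) = (0.4323)·(+0.7071) = 0.3057 J.

W ≈ 0.306 J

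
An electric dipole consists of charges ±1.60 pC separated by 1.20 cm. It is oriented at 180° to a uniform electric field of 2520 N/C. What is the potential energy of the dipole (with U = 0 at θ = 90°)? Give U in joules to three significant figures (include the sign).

Dipole moment p = qd = (1.60×10⁻¹² C)(0.0120 m) = 1.92×10⁻¹⁴ C·m.
U = −p·E = −pE cosθ.
U = −(1.92×10⁻¹⁴)(2520)·cos180° = 4.838×10⁻¹¹ J.

U ≈ 4.84×10⁻¹¹ J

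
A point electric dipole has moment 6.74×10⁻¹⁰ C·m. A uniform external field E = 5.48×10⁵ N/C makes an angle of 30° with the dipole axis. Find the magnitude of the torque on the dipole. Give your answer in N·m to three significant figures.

Torque on an electric dipole: τ = pE sinθ.
τ = (6.74×10⁻¹⁰)(5.48×10⁵)·sin30° = 1.847×10⁻⁴ N·m.

τ ≈ 1.85×10⁻⁴ N·m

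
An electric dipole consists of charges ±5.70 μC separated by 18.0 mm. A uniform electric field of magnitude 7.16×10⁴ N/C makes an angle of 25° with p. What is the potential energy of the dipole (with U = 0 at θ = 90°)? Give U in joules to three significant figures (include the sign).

U ≈ -0.00666 J

Dipole moment p = qd = (5.70×10⁻⁶ C)(0.0180 m) = 1.026×10⁻⁷ C·m.
U = −p·E = −pE cosθ.
U = −(1.026×10⁻⁷)(7.16×10⁴)·cos25° = -0.006658 J.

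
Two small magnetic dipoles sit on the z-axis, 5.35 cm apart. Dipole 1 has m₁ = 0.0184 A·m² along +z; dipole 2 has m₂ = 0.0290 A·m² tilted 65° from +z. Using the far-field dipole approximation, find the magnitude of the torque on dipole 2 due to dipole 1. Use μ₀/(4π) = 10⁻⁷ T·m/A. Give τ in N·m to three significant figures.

τ ≈ 6.32×10⁻⁷ N·m

Dipole B is on the axis of dipole A, so B₁ there is axial: B₁ = (μ₀/4π)·2m₁/r³ along +z.
B₁ = 2(10⁻⁷)(0.0184)/(0.0535)³ = 2.403×10⁻⁵ T.
τ = m₂ B₁ sinθ.
τ = (0.0290)(2.403×10⁻⁵)·sin65° = 6.316×10⁻⁷ N·m.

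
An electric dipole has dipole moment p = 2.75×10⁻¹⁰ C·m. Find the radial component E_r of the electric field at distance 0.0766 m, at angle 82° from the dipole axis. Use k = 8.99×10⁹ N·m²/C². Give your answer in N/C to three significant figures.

For a dipole, E_r = (2kp cosθ)/r³.
kp/r³ = (8.99×10⁹)(2.75×10⁻¹⁰)/(0.0766)³ = 5501 N/C.
E_r = 2·5501·cos82° = 1531 N/C.

E_r ≈ 1530 N/C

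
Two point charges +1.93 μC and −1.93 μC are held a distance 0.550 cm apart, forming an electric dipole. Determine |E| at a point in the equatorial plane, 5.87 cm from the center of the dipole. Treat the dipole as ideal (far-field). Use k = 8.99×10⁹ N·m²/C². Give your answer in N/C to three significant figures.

Dipole moment p = qd = (1.93×10⁻⁶ C)(0.00550 m) = 1.062×10⁻⁸ C·m.
In the equatorial plane E = kp/r³.
E = (8.99×10⁹)(1.062×10⁻⁸) / (0.0587)³ = 4.720×10⁵ N/C.

E ≈ 4.72×10⁵ N/C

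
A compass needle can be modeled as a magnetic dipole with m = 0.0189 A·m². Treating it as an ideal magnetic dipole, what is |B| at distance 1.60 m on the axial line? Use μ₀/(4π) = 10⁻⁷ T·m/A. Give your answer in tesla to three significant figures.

B ≈ 9.23×10⁻¹⁰ T

On axis B = (μ₀/4π)·2m/r³.
B = 2·(10⁻⁷)·(0.0189) / (1.60)³ = 9.229×10⁻¹⁰ T.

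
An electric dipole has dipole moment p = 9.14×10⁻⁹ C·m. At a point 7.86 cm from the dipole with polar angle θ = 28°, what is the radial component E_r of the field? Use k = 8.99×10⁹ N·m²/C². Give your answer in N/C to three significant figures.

For a dipole, E_r = (2kp cosθ)/r³.
kp/r³ = (8.99×10⁹)(9.14×10⁻⁹)/(0.0786)³ = 1.692×10⁵ N/C.
E_r = 2·1.692×10⁵·cos28° = 2.988×10⁵ N/C.

E_r ≈ 2.99×10⁵ N/C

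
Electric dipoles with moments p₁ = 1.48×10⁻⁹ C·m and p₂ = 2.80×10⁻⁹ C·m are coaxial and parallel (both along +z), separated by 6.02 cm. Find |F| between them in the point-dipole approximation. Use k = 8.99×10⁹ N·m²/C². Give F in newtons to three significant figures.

F ≈ 0.0170 N

On-axis field of dipole 1 at distance r: E = 2kp₁/r³. Force on dipole 2 is F = p₂·dE/dr (gradient along axis).
dE/dr = −6kp₁/r⁴, so |F| = 6kp₁p₂/r⁴ (attractive for aligned moments).
F = 6(8.99×10⁹)(1.48×10⁻⁹)(2.80×10⁻⁹)/(0.0602)⁴ = 0.01702 N.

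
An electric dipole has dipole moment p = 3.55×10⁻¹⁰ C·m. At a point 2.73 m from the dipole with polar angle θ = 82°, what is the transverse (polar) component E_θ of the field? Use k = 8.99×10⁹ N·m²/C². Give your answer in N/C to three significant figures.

E_θ ≈ 0.155 N/C

For a dipole, E_θ = (kp sinθ)/r³.
kp/r³ = (8.99×10⁹)(3.55×10⁻¹⁰)/(2.73)³ = 0.1569 N/C.
E_θ = 0.1569·sin82° = 0.1553 N/C.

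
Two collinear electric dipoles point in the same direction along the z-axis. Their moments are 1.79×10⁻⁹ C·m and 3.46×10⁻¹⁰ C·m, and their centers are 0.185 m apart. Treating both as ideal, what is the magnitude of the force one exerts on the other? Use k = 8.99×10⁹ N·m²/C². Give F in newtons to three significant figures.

F ≈ 2.85×10⁻⁵ N

On-axis field of dipole 1 at distance r: E = 2kp₁/r³. Force on dipole 2 is F = p₂·dE/dr (gradient along axis).
dE/dr = −6kp₁/r⁴, so |F| = 6kp₁p₂/r⁴ (attractive for aligned moments).
F = 6(8.99×10⁹)(1.79×10⁻⁹)(3.46×10⁻¹⁰)/(0.185)⁴ = 2.852×10⁻⁵ N.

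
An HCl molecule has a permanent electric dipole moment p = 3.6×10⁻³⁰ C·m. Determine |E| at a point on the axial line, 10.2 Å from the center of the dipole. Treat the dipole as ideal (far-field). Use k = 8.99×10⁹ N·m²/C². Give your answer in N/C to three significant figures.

E ≈ 6.10×10⁷ N/C

On the dipole axis E = 2kp/r³.
E = 2·(8.99×10⁹)(3.60×10⁻³⁰) / (1.02×10⁻⁹)³ = 6.099×10⁷ N/C.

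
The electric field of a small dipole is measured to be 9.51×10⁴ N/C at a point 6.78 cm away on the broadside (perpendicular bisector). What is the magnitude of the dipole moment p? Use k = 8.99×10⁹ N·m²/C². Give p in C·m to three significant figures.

In the equatorial plane E = kp/r³, so p = Er³/(k).
p = (9.51×10⁴)·(0.0678)³ / (8.99×10⁹) = 3.297×10⁻⁹ C·m.

p ≈ 3.30×10⁻⁹ C·m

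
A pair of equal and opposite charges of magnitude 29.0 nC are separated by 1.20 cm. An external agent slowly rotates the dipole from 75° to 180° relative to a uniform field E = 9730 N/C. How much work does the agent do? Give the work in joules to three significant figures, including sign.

Dipole moment p = qd = (2.90×10⁻⁸ C)(0.0120 m) = 3.48×10⁻¹⁰ C·m.
W_ext = ΔU = U(θ₂) − U(θ₁) = −pE cosθ₂ − (−pE cosθ₁) = pE(cosθ₁ − cosθ₂).
W = (3.48×10⁻¹⁰)(9730)·(cos75° − cos180°) = (3.386×10⁻⁶)·(+1.2588) = 4.262×10⁻⁶ J.

W ≈ 4.26×10⁻⁶ J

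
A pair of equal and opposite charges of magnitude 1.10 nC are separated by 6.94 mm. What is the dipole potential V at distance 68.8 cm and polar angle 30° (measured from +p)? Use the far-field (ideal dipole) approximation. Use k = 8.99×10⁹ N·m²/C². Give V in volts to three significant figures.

Dipole moment p = qd = (1.10×10⁻⁹ C)(0.00694 m) = 7.634×10⁻¹² C·m.
The dipole potential is V = kp cosθ / r².
V = (8.99×10⁹)(7.634×10⁻¹²)·cos30° / (0.688)² = 0.1256 V.

V ≈ 0.126 V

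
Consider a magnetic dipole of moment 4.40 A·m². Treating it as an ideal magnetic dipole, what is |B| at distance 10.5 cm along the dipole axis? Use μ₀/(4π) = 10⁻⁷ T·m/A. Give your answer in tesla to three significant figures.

B ≈ 7.60×10⁻⁴ T

On axis B = (μ₀/4π)·2m/r³.
B = 2·(10⁻⁷)·(4.40) / (0.105)³ = 7.602×10⁻⁴ T.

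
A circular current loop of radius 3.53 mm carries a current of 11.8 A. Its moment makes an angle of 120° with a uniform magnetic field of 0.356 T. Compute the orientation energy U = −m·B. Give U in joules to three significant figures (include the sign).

U ≈ 8.22×10⁻⁵ J

Magnetic moment m = IA = Iπa² = (11.8)·π·(0.00353)² = 4.619×10⁻⁴ A·m².
U = −m·B = −mB cosθ.
U = −(4.619×10⁻⁴)(0.356)·cos120° = 8.222×10⁻⁵ J.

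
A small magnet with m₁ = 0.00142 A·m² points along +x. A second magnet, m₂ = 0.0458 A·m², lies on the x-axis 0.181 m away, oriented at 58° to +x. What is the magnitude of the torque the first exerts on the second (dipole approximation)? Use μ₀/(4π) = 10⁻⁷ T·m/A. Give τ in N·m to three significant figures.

τ ≈ 1.86×10⁻⁹ N·m

Dipole B is on the axis of dipole A, so B₁ there is axial: B₁ = (μ₀/4π)·2m₁/r³ along +x.
B₁ = 2(10⁻⁷)(0.00142)/(0.181)³ = 4.789×10⁻⁸ T.
τ = m₂ B₁ sinθ.
τ = (0.0458)(4.789×10⁻⁸)·sin58° = 1.860×10⁻⁹ N·m.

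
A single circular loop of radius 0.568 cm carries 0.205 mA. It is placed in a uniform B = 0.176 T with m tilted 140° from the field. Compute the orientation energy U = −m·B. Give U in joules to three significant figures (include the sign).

U ≈ 2.80×10⁻⁹ J

Magnetic moment m = IA = Iπa² = (2.05×10⁻⁴)·π·(0.00568)² = 2.078×10⁻⁸ A·m².
U = −m·B = −mB cosθ.
U = −(2.078×10⁻⁸)(0.176)·cos140° = 2.802×10⁻⁹ J.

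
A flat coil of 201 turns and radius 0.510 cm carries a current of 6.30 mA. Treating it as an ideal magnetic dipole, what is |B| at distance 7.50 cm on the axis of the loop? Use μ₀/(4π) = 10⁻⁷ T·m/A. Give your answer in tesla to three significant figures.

m = NIA = NIπa² = 201·(0.00630)·π·(0.00510)² = 1.035×10⁻⁴ A·m².
On axis B = (μ₀/4π)·2m/r³.
B = 2·(10⁻⁷)·(1.035×10⁻⁴) / (0.0750)³ = 4.907×10⁻⁸ T.

B ≈ 4.91×10⁻⁸ T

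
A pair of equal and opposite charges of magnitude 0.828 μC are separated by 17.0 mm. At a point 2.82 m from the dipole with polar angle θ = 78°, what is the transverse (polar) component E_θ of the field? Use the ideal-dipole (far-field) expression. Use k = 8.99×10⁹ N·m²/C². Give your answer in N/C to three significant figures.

E_θ ≈ 5.52 N/C

Dipole moment p = qd = (8.28×10⁻⁷ C)(0.0170 m) = 1.408×10⁻⁸ C·m.
For a dipole, E_θ = (kp sinθ)/r³.
kp/r³ = (8.99×10⁹)(1.408×10⁻⁸)/(2.82)³ = 5.644 N/C.
E_θ = 5.644·sin78° = 5.521 N/C.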